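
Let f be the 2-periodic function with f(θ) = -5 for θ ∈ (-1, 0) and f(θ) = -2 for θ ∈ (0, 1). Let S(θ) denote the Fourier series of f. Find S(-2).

θ = -2 differs from θ = 0 by -1 full period(s), and the series is 2-periodic.
At θ = 0 the one-sided limits are f(0^-) = -5 and f(0^+) = -2.
By Dirichlet's theorem the series converges to their average, [(-5) + (-2)]/2 = -7/2.

-7/2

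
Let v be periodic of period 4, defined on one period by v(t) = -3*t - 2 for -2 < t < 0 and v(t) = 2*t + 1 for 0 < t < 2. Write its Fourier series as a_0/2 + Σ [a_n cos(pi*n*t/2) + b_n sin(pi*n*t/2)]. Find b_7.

b_7 = 1/2 ∫_{-2}^{2} v(t) sin(7*pi*t/2) dt.
Split the integral at the breakpoints.
Integrating by parts (boundary term plus one more integral), an antiderivative of (-3*t - 2) sin(7*pi*t/2) is 6*t*cos(7*pi*t/2)/(7*pi) - 12*sin(7*pi*t/2)/(49*pi**2) + 4*cos(7*pi*t/2)/(7*pi); evaluating from -2 to 0: ∫_{-2}^{0} (-3*t - 2) sin(7*pi*t/2) dt = (4/(7*pi)) - (8/(7*pi)) = -4/(7*pi).
Integrating by parts (boundary term plus one more integral), an antiderivative of (2*t + 1) sin(7*pi*t/2) is -4*t*cos(7*pi*t/2)/(7*pi) + 8*sin(7*pi*t/2)/(49*pi**2) - 2*cos(7*pi*t/2)/(7*pi); evaluating from 0 to 2: ∫_{0}^{2} (2*t + 1) sin(7*pi*t/2) dt = (10/(7*pi)) - (-2/(7*pi)) = 12/(7*pi).
Summing the pieces and multiplying by (1/2) gives b_7 = 4/(7*pi).

4/(7*pi)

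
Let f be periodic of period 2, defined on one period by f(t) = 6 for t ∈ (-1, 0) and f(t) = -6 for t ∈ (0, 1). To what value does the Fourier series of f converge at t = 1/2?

f is continuous at t = 1/2 with value -6, so the series converges to -6 there.

-6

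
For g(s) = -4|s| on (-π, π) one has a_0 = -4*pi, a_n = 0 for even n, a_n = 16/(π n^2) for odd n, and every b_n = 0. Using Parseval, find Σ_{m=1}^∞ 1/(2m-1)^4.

Parseval: a_0^2/2 + Σ a_n^2 = (1/π) ∫_{-π}^{π} g(s)^2 ds = 32*pi**2/3.
Subtract a_0^2/2 = 8*pi**2: Σ a_n^2 = 8*pi**2/3.
Only odd n contribute, with a_n^2 = 256/(π^2 n^4), so Σ_{m≥1} 1/(2m-1)^4 = π^2·(8*pi**2/3)/256 = pi**4/96.

pi**4/96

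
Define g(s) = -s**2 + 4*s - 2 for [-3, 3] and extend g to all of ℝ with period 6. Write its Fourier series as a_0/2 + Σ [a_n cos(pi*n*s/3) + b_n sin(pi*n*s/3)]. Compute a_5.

36/(25*pi**2)

a_5 = 1/3 ∫_{-3}^{3} g(s) cos(5*pi*s/3) ds.
Integrating by parts twice (tabular method), an antiderivative of (-s**2 + 4*s - 2) cos(5*pi*s/3) is -3*s**2*sin(5*pi*s/3)/(5*pi) + 12*s*sin(5*pi*s/3)/(5*pi) - 18*s*cos(5*pi*s/3)/(25*pi**2) - 6*sin(5*pi*s/3)/(5*pi) + 54*sin(5*pi*s/3)/(125*pi**3) + 36*cos(5*pi*s/3)/(25*pi**2); evaluating from -3 to 3: ∫_{-3}^{3} (-s**2 + 4*s - 2) cos(5*pi*s/3) ds = (18/(25*pi**2)) - (-18/(5*pi**2)) = 108/(25*pi**2).
Hence a_5 = (1/3)·(108/(25*pi**2)) = 36/(25*pi**2).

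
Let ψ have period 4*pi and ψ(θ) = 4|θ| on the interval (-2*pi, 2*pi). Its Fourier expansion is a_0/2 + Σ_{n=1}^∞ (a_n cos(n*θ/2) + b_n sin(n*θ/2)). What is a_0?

a_0 = (1/(2*pi)) ∫_{-2*pi}^{2*pi} ψ(θ) dθ = (1/(2*pi)) · (16*pi**2) = 8*pi.

8*pi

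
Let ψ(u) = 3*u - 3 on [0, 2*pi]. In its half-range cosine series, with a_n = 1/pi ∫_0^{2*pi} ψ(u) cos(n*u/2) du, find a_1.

a_1 = 1/pi ∫_0^{2*pi} (3*u - 3) cos(u/2) du.
Integrating by parts (boundary term plus one more integral), an antiderivative of (3*u - 3) cos(u/2) is 6*u*sin(u/2) - 6*sin(u/2) + 12*cos(u/2); evaluating from 0 to 2*pi: ∫_{0}^{2*pi} (3*u - 3) cos(u/2) du = (-12) - (12) = -24.
Hence a_1 = (1/pi)·(-24) = -24/pi.

-24/pi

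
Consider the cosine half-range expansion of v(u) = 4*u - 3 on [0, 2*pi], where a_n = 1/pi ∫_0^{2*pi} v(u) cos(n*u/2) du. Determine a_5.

a_5 = 1/pi ∫_0^{2*pi} (4*u - 3) cos(5*u/2) du.
Integrating by parts (boundary term plus one more integral), an antiderivative of (4*u - 3) cos(5*u/2) is 8*u*sin(5*u/2)/5 - 6*sin(5*u/2)/5 + 16*cos(5*u/2)/25; evaluating from 0 to 2*pi: ∫_{0}^{2*pi} (4*u - 3) cos(5*u/2) du = (-16/25) - (16/25) = -32/25.
Hence a_5 = (1/pi)·(-32/25) = -32/(25*pi).

-32/(25*pi)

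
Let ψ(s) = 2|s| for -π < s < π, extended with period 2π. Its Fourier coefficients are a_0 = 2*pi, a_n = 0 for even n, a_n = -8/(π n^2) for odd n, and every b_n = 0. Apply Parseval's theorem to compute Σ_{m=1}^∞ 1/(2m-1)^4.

pi**4/96

Parseval: a_0^2/2 + Σ a_n^2 = (1/π) ∫_{-π}^{π} ψ(s)^2 ds = 8*pi**2/3.
Subtract a_0^2/2 = 2*pi**2: Σ a_n^2 = 2*pi**2/3.
Only odd n contribute, with a_n^2 = 64/(π^2 n^4), so Σ_{m≥1} 1/(2m-1)^4 = π^2·(2*pi**2/3)/64 = pi**4/96.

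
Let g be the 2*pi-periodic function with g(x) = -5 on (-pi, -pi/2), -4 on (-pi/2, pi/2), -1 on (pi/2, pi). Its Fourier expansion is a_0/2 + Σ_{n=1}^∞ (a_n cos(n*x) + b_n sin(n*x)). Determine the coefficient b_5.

b_5 = 1/pi ∫_{-pi}^{pi} g(x) sin(5*x) dx.
Split the integral at the breakpoints.
Directly, an antiderivative of (-5) sin(5*x) is cos(5*x); evaluating from -pi to -pi/2: ∫_{-pi}^{-pi/2} (-5) sin(5*x) dx = (0) - (-1) = 1.
Directly, an antiderivative of (-4) sin(5*x) is 4*cos(5*x)/5; evaluating from -pi/2 to pi/2: ∫_{-pi/2}^{pi/2} (-4) sin(5*x) dx = (0) - (0) = 0.
Directly, an antiderivative of (-1) sin(5*x) is cos(5*x)/5; evaluating from pi/2 to pi: ∫_{pi/2}^{pi} (-1) sin(5*x) dx = (-1/5) - (0) = -1/5.
Summing the pieces and multiplying by (1/pi) gives b_5 = 4/(5*pi).

4/(5*pi)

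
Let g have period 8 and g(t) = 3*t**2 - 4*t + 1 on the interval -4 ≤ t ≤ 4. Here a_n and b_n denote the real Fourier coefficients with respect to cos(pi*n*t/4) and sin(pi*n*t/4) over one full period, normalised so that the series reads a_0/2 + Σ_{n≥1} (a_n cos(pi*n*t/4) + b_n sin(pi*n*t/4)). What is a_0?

a_0 = 1/4 ∫_{-4}^{4} g(t) dt = 1/4 · (136) = 34.

34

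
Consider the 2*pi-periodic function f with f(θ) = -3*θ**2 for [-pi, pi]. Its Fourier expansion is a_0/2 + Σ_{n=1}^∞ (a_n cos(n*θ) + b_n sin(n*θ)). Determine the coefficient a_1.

12

a_1 = 1/pi ∫_{-pi}^{pi} f(θ) cos(θ) dθ.
f is even and cos(θ) is even, so the integrand is even and a_1 = 2/pi ∫_0^{pi} f(θ) cos(θ) dθ.
Integrating by parts twice (tabular method), an antiderivative of (-3*θ**2) cos(θ) is -3*θ**2*sin(θ) - 6*θ*cos(θ) + 6*sin(θ); evaluating from 0 to pi: ∫_{0}^{pi} (-3*θ**2) cos(θ) dθ = (6*pi) - (0) = 6*pi.
Hence a_1 = (2/pi)·(6*pi) = 12.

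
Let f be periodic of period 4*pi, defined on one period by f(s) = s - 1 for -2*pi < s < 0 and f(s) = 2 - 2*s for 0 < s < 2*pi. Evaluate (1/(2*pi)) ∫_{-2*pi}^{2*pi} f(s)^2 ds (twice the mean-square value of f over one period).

-6*pi + 5 + 20*pi**2/3

(1/(2*pi)) ∫_{-2*pi}^{2*pi} f(s)^2 ds = (1/(2*pi)) · (2*pi*(-18*pi + 15 + 20*pi**2)/3) = -6*pi + 5 + 20*pi**2/3.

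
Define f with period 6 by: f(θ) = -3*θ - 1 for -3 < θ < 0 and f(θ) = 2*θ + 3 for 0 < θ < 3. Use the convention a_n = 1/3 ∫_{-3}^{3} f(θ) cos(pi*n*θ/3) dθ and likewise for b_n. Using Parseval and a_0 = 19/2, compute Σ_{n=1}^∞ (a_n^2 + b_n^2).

Parseval: a_0^2/2 + Σ_{n≥1} (a_n^2+b_n^2) = 1/3 ∫_{-3}^{3} f(θ)^2 dθ = 58.
Subtract a_0^2/2 = 361/8: Σ (a_n^2+b_n^2) = 103/8.

103/8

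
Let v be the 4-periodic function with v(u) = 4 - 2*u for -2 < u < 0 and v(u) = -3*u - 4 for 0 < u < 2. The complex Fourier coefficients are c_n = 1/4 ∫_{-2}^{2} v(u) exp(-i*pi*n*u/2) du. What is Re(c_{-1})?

2/pi**2

Since v is real-valued, Re(c_{-1}) = 1/4 ∫_{-2}^{2} v(u) cos(-pi*u/2) du = a_{1}/2.
Split the integral at the breakpoints.
Integrating by parts (boundary term plus one more integral), an antiderivative of (4 - 2*u) cos(-pi*u/2) is -4*u*sin(pi*u/2)/pi + 8*sin(pi*u/2)/pi - 8*cos(pi*u/2)/pi**2; evaluating from -2 to 0: ∫_{-2}^{0} (4 - 2*u) cos(-pi*u/2) du = (-8/pi**2) - (8/pi**2) = -16/pi**2.
Integrating by parts (boundary term plus one more integral), an antiderivative of (-3*u - 4) cos(-pi*u/2) is -6*u*sin(pi*u/2)/pi - 8*sin(pi*u/2)/pi - 12*cos(pi*u/2)/pi**2; evaluating from 0 to 2: ∫_{0}^{2} (-3*u - 4) cos(-pi*u/2) du = (12/pi**2) - (-12/pi**2) = 24/pi**2.
So ∫_{-2}^{2} v(u) cos(-pi*u/2) du = 8/pi**2.
Hence Re(c_{-1}) = (1/4)·(8/pi**2) = 2/pi**2.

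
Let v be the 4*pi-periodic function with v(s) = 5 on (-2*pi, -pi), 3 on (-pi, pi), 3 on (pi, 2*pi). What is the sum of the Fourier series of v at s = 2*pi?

At s = 2*pi the one-sided limits are v(2*pi^-) = 3 and v(2*pi^+) = 5.
By Dirichlet's theorem the series converges to their average, [(3) + (5)]/2 = 4.

4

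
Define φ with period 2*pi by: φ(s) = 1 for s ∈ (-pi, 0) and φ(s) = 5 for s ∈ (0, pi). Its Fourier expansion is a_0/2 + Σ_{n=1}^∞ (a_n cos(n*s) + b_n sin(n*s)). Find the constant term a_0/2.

3

a_0 = 1/pi ∫_{-pi}^{pi} φ(s) ds = 1/pi · (6*pi) = 6.
So the constant term a_0/2 = 3.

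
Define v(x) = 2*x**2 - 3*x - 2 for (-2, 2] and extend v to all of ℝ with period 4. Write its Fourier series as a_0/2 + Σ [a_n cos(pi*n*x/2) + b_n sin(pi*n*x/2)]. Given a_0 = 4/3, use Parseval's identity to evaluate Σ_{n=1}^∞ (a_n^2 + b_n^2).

1592/45

Parseval: a_0^2/2 + Σ_{n≥1} (a_n^2+b_n^2) = 1/2 ∫_{-2}^{2} v(x)^2 dx = 544/15.
Subtract a_0^2/2 = 8/9: Σ (a_n^2+b_n^2) = 1592/45.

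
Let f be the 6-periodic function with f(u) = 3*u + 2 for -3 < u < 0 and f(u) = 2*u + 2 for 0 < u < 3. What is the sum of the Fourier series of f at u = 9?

u = 9 differs from u = 3 by 1 full period(s), and the series is 6-periodic.
At u = 3 the one-sided limits are f(3^-) = 8 and f(3^+) = -7.
By Dirichlet's theorem the series converges to their average, [(8) + (-7)]/2 = 1/2.

1/2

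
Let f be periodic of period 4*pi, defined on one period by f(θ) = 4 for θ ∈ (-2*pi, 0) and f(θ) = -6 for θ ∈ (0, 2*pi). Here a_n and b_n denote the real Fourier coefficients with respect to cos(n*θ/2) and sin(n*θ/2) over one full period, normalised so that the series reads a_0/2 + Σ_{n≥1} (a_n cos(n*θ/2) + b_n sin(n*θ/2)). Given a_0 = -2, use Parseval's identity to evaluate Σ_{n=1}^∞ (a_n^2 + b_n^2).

50

Parseval: a_0^2/2 + Σ_{n≥1} (a_n^2+b_n^2) = (1/(2*pi)) ∫_{-2*pi}^{2*pi} f(θ)^2 dθ = 52.
Subtract a_0^2/2 = 2: Σ (a_n^2+b_n^2) = 50.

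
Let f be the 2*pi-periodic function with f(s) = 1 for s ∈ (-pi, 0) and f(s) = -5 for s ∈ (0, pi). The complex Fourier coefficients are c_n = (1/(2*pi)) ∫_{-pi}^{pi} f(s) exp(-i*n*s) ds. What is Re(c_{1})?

Since f is real-valued, Re(c_{1}) = (1/(2*pi)) ∫_{-pi}^{pi} f(s) cos(s) ds = a_{1}/2.
Split the integral at the breakpoints.
Directly, an antiderivative of (1) cos(s) is sin(s); evaluating from -pi to 0: ∫_{-pi}^{0} (1) cos(s) ds = (0) - (0) = 0.
Directly, an antiderivative of (-5) cos(s) is -5*sin(s); evaluating from 0 to pi: ∫_{0}^{pi} (-5) cos(s) ds = (0) - (0) = 0.
So ∫_{-pi}^{pi} f(s) cos(s) ds = 0.
Hence Re(c_{1}) = (1/(2*pi))·(0) = 0.

0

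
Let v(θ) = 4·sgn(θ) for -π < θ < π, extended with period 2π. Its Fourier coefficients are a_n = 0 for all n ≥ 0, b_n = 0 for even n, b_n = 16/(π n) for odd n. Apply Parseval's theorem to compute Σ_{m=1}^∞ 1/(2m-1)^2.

Parseval: Σ b_n^2 = (1/π) ∫_{-π}^{π} v(θ)^2 dθ = 32.
Only odd n contribute, with b_n^2 = 256/(π^2 n^2), so Σ_{m≥1} 1/(2m-1)^2 = π^2·(32)/256 = pi**2/8.

pi**2/8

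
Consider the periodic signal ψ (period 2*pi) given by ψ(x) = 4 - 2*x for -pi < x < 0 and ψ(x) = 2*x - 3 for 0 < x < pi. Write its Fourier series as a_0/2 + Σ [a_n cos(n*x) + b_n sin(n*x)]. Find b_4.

b_4 = 1/pi ∫_{-pi}^{pi} ψ(x) sin(4*x) dx.
Split the integral at the breakpoints.
Integrating by parts (boundary term plus one more integral), an antiderivative of (4 - 2*x) sin(4*x) is x*cos(4*x)/2 - sin(4*x)/8 - cos(4*x); evaluating from -pi to 0: ∫_{-pi}^{0} (4 - 2*x) sin(4*x) dx = (-1) - (-pi/2 - 1) = pi/2.
Integrating by parts (boundary term plus one more integral), an antiderivative of (2*x - 3) sin(4*x) is -x*cos(4*x)/2 + sin(4*x)/8 + 3*cos(4*x)/4; evaluating from 0 to pi: ∫_{0}^{pi} (2*x - 3) sin(4*x) dx = (3/4 - pi/2) - (3/4) = -pi/2.
Summing the pieces and multiplying by (1/pi) gives b_4 = 0.

0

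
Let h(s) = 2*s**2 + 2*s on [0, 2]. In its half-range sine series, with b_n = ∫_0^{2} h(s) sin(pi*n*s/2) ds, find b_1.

b_1 = ∫_0^{2} (2*s**2 + 2*s) sin(pi*s/2) ds.
Integrating by parts twice (tabular method), an antiderivative of (2*s**2 + 2*s) sin(pi*s/2) is -4*s**2*cos(pi*s/2)/pi + 16*s*sin(pi*s/2)/pi**2 - 4*s*cos(pi*s/2)/pi + 8*sin(pi*s/2)/pi**2 + 32*cos(pi*s/2)/pi**3; evaluating from 0 to 2: ∫_{0}^{2} (2*s**2 + 2*s) sin(pi*s/2) ds = (-32/pi**3 + 24/pi) - (32/pi**3) = -64/pi**3 + 24/pi.
Hence b_1 = -64/pi**3 + 24/pi.

-64/pi**3 + 24/pi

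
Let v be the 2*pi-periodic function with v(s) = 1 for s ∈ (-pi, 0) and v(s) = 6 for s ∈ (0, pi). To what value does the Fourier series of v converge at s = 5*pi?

7/2

s = 5*pi differs from s = pi by 2 full period(s), and the series is 2*pi-periodic.
At s = pi the one-sided limits are v(pi^-) = 6 and v(pi^+) = 1.
By Dirichlet's theorem the series converges to their average, [(6) + (1)]/2 = 7/2.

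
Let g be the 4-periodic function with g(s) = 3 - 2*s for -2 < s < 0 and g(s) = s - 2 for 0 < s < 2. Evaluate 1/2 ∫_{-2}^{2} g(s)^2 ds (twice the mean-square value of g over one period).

1/2 ∫_{-2}^{2} g(s)^2 ds = 1/2 · (166/3) = 83/3.

83/3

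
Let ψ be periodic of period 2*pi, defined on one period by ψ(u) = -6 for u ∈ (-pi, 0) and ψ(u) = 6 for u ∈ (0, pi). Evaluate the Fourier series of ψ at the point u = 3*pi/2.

u = 3*pi/2 differs from u = -pi/2 by 1 full period(s), and the series is 2*pi-periodic.
ψ is continuous at u = -pi/2 with value -6, so the series converges to -6 there.

-6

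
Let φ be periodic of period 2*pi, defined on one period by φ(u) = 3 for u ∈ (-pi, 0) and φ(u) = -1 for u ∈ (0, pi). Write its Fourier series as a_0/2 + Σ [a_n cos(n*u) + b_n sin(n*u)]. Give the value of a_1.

a_1 = 1/pi ∫_{-pi}^{pi} φ(u) cos(u) du.
Split the integral at the breakpoints.
Directly, an antiderivative of (3) cos(u) is 3*sin(u); evaluating from -pi to 0: ∫_{-pi}^{0} (3) cos(u) du = (0) - (0) = 0.
Directly, an antiderivative of (-1) cos(u) is -sin(u); evaluating from 0 to pi: ∫_{0}^{pi} (-1) cos(u) du = (0) - (0) = 0.
Summing the pieces and multiplying by (1/pi) gives a_1 = 0.

0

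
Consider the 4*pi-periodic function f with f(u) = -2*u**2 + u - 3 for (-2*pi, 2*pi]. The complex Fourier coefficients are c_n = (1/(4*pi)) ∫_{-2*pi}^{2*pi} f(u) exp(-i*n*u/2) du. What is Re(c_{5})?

Since f is real-valued, Re(c_{5}) = (1/(4*pi)) ∫_{-2*pi}^{2*pi} f(u) cos(5*u/2) du = a_{5}/2.
Integrating by parts twice (tabular method), an antiderivative of (-2*u**2 + u - 3) cos(5*u/2) is -4*u**2*sin(5*u/2)/5 + 2*u*sin(5*u/2)/5 - 16*u*cos(5*u/2)/25 - 118*sin(5*u/2)/125 + 4*cos(5*u/2)/25; evaluating from -2*pi to 2*pi: ∫_{-2*pi}^{2*pi} (-2*u**2 + u - 3) cos(5*u/2) du = (-4/25 + 32*pi/25) - (-32*pi/25 - 4/25) = 64*pi/25.
Hence Re(c_{5}) = (1/(4*pi))·(64*pi/25) = 16/25.

16/25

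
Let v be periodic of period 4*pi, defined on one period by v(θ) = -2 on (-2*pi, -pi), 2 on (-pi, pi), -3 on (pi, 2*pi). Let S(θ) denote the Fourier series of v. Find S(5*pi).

-1/2

θ = 5*pi differs from θ = pi by 1 full period(s), and the series is 4*pi-periodic.
At θ = pi the one-sided limits are v(pi^-) = 2 and v(pi^+) = -3.
By Dirichlet's theorem the series converges to their average, [(2) + (-3)]/2 = -1/2.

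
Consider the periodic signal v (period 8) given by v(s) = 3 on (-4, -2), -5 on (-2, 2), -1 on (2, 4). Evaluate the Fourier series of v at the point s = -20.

1

s = -20 differs from s = -4 by -2 full period(s), and the series is 8-periodic.
At s = -4 the one-sided limits are v(-4^-) = -1 and v(-4^+) = 3.
By Dirichlet's theorem the series converges to their average, [(-1) + (3)]/2 = 1.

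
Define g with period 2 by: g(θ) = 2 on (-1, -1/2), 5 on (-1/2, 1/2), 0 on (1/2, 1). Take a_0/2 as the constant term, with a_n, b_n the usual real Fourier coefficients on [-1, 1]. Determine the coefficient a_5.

a_5 = ∫_{-1}^{1} g(θ) cos(5*pi*θ) dθ.
Split the integral at the breakpoints.
Directly, an antiderivative of (2) cos(5*pi*θ) is 2*sin(5*pi*θ)/(5*pi); evaluating from -1 to -1/2: ∫_{-1}^{-1/2} (2) cos(5*pi*θ) dθ = (-2/(5*pi)) - (0) = -2/(5*pi).
Directly, an antiderivative of (5) cos(5*pi*θ) is sin(5*pi*θ)/pi; evaluating from -1/2 to 1/2: ∫_{-1/2}^{1/2} (5) cos(5*pi*θ) dθ = (1/pi) - (-1/pi) = 2/pi.
∫_{1/2}^{1} (0) cos(5*pi*θ) dθ = 0.
Summing the pieces gives a_5 = 8/(5*pi).

8/(5*pi)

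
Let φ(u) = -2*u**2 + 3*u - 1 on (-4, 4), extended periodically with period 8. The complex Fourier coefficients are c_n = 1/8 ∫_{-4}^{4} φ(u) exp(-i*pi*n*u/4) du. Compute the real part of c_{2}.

-16/pi**2

Since φ is real-valued, Re(c_{2}) = 1/8 ∫_{-4}^{4} φ(u) cos(pi*u/2) du = a_{2}/2.
Integrating by parts twice (tabular method), an antiderivative of (-2*u**2 + 3*u - 1) cos(pi*u/2) is -4*u**2*sin(pi*u/2)/pi + 6*u*sin(pi*u/2)/pi - 16*u*cos(pi*u/2)/pi**2 - 2*sin(pi*u/2)/pi + 32*sin(pi*u/2)/pi**3 + 12*cos(pi*u/2)/pi**2; evaluating from -4 to 4: ∫_{-4}^{4} (-2*u**2 + 3*u - 1) cos(pi*u/2) du = (-52/pi**2) - (76/pi**2) = -128/pi**2.
Hence Re(c_{2}) = (1/8)·(-128/pi**2) = -16/pi**2.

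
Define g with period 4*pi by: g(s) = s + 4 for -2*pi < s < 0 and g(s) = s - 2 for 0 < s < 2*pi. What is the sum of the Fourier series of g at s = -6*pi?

s = -6*pi differs from s = -2*pi by -1 full period(s), and the series is 4*pi-periodic.
At s = -2*pi the one-sided limits are g(-2*pi^-) = -2 + 2*pi and g(-2*pi^+) = 4 - 2*pi.
By Dirichlet's theorem the series converges to their average, [(-2 + 2*pi) + (4 - 2*pi)]/2 = 1.

1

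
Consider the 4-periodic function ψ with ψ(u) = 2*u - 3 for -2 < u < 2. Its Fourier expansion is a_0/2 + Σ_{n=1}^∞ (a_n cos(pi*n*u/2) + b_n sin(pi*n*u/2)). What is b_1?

b_1 = 1/2 ∫_{-2}^{2} ψ(u) sin(pi*u/2) du.
Integrating by parts (boundary term plus one more integral), an antiderivative of (2*u - 3) sin(pi*u/2) is -4*u*cos(pi*u/2)/pi + 8*sin(pi*u/2)/pi**2 + 6*cos(pi*u/2)/pi; evaluating from -2 to 2: ∫_{-2}^{2} (2*u - 3) sin(pi*u/2) du = (2/pi) - (-14/pi) = 16/pi.
Hence b_1 = (1/2)·(16/pi) = 8/pi.

8/pi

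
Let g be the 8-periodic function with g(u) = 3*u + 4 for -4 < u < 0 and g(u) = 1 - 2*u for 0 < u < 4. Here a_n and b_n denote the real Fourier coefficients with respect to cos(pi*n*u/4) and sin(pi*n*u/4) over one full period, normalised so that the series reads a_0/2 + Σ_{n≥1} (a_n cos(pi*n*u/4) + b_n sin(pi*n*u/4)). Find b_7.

-2/(7*pi)

b_7 = 1/4 ∫_{-4}^{4} g(u) sin(7*pi*u/4) du.
Split the integral at the breakpoints.
Integrating by parts (boundary term plus one more integral), an antiderivative of (3*u + 4) sin(7*pi*u/4) is -12*u*cos(7*pi*u/4)/(7*pi) + 48*sin(7*pi*u/4)/(49*pi**2) - 16*cos(7*pi*u/4)/(7*pi); evaluating from -4 to 0: ∫_{-4}^{0} (3*u + 4) sin(7*pi*u/4) du = (-16/(7*pi)) - (-32/(7*pi)) = 16/(7*pi).
Integrating by parts (boundary term plus one more integral), an antiderivative of (1 - 2*u) sin(7*pi*u/4) is 8*u*cos(7*pi*u/4)/(7*pi) - 32*sin(7*pi*u/4)/(49*pi**2) - 4*cos(7*pi*u/4)/(7*pi); evaluating from 0 to 4: ∫_{0}^{4} (1 - 2*u) sin(7*pi*u/4) du = (-4/pi) - (-4/(7*pi)) = -24/(7*pi).
Summing the pieces and multiplying by (1/4) gives b_7 = -2/(7*pi).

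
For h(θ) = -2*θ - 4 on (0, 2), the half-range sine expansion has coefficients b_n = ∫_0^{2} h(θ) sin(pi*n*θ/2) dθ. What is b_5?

-24/(5*pi)

b_5 = ∫_0^{2} (-2*θ - 4) sin(5*pi*θ/2) dθ.
Integrating by parts (boundary term plus one more integral), an antiderivative of (-2*θ - 4) sin(5*pi*θ/2) is 4*θ*cos(5*pi*θ/2)/(5*pi) - 8*sin(5*pi*θ/2)/(25*pi**2) + 8*cos(5*pi*θ/2)/(5*pi); evaluating from 0 to 2: ∫_{0}^{2} (-2*θ - 4) sin(5*pi*θ/2) dθ = (-16/(5*pi)) - (8/(5*pi)) = -24/(5*pi).
Hence b_5 = -24/(5*pi).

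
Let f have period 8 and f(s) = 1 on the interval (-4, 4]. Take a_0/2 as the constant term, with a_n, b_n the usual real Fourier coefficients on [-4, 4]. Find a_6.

a_6 = 1/4 ∫_{-4}^{4} f(s) cos(3*pi*s/2) ds.
f is even and cos(3*pi*s/2) is even, so the integrand is even and a_6 = 1/2 ∫_0^{4} f(s) cos(3*pi*s/2) ds.
Directly, an antiderivative of (1) cos(3*pi*s/2) is 2*sin(3*pi*s/2)/(3*pi); evaluating from 0 to 4: ∫_{0}^{4} (1) cos(3*pi*s/2) ds = (0) - (0) = 0.
Hence a_6 = (1/2)·(0) = 0.

0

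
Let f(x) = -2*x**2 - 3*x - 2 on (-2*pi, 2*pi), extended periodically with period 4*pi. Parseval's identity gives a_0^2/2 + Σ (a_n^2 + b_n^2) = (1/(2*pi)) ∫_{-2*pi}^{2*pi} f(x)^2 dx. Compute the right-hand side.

8 + 136*pi**2/3 + 128*pi**4/5

(1/(2*pi)) ∫_{-2*pi}^{2*pi} f(x)^2 dx = (1/(2*pi)) · (16*pi*(15 + 85*pi**2 + 48*pi**4)/15) = 8 + 136*pi**2/3 + 128*pi**4/5.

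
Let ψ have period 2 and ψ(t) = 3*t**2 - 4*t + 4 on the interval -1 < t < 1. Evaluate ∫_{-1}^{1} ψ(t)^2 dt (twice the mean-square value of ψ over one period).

934/15

∫_{-1}^{1} ψ(t)^2 dt = 934/15.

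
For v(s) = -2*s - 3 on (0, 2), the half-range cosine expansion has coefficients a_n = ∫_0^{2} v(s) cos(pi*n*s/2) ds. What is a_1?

16/pi**2

a_1 = ∫_0^{2} (-2*s - 3) cos(pi*s/2) ds.
Integrating by parts (boundary term plus one more integral), an antiderivative of (-2*s - 3) cos(pi*s/2) is -4*s*sin(pi*s/2)/pi - 6*sin(pi*s/2)/pi - 8*cos(pi*s/2)/pi**2; evaluating from 0 to 2: ∫_{0}^{2} (-2*s - 3) cos(pi*s/2) ds = (8/pi**2) - (-8/pi**2) = 16/pi**2.
Hence a_1 = 16/pi**2.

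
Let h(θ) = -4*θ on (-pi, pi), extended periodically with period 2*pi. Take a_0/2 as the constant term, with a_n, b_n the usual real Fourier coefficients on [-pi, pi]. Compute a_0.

a_0 = 1/pi ∫_{-pi}^{pi} h(θ) dθ = 1/pi · (0) = 0.

0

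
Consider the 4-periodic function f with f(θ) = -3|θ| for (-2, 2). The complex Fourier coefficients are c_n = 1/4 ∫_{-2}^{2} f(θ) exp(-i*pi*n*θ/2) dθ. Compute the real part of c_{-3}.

4/(3*pi**2)

Since f is real-valued, Re(c_{-3}) = 1/4 ∫_{-2}^{2} f(θ) cos(-3*pi*θ/2) dθ = a_{3}/2.
f is even and cos(-3*pi*θ/2) is even, so the integrand is even: ∫_{-2}^{2} f(θ) cos(-3*pi*θ/2) dθ = 2∫_0^{2} f(θ) cos(-3*pi*θ/2) dθ.
Integrating by parts (boundary term plus one more integral), an antiderivative of (-3*θ) cos(-3*pi*θ/2) is -2*θ*sin(3*pi*θ/2)/pi - 4*cos(3*pi*θ/2)/(3*pi**2); evaluating from 0 to 2: ∫_{0}^{2} (-3*θ) cos(-3*pi*θ/2) dθ = (4/(3*pi**2)) - (-4/(3*pi**2)) = 8/(3*pi**2).
So ∫_{-2}^{2} f(θ) cos(-3*pi*θ/2) dθ = 16/(3*pi**2).
Hence Re(c_{-3}) = (1/4)·(16/(3*pi**2)) = 4/(3*pi**2).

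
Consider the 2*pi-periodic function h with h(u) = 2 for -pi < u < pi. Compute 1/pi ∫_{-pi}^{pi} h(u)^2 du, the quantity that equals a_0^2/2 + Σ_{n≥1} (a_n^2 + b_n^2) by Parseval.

1/pi ∫_{-pi}^{pi} h(u)^2 du = 1/pi · (8*pi) = 8.

8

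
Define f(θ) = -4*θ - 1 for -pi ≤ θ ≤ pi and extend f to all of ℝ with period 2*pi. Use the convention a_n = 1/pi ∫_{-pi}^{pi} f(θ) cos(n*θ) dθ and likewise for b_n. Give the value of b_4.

2

b_4 = 1/pi ∫_{-pi}^{pi} f(θ) sin(4*θ) dθ.
Integrating by parts (boundary term plus one more integral), an antiderivative of (-4*θ - 1) sin(4*θ) is θ*cos(4*θ) - sin(4*θ)/4 + cos(4*θ)/4; evaluating from -pi to pi: ∫_{-pi}^{pi} (-4*θ - 1) sin(4*θ) dθ = (1/4 + pi) - (1/4 - pi) = 2*pi.
Hence b_4 = (1/pi)·(2*pi) = 2.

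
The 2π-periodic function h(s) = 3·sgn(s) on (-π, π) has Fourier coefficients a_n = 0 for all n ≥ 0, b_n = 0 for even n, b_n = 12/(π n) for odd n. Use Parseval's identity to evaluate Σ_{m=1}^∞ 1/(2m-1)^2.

pi**2/8

Parseval: Σ b_n^2 = (1/π) ∫_{-π}^{π} h(s)^2 ds = 18.
Only odd n contribute, with b_n^2 = 144/(π^2 n^2), so Σ_{m≥1} 1/(2m-1)^2 = π^2·(18)/144 = pi**2/8.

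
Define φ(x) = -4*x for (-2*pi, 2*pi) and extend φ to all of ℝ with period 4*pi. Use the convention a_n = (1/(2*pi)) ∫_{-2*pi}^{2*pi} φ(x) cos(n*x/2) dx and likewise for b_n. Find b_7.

-16/7

b_7 = (1/(2*pi)) ∫_{-2*pi}^{2*pi} φ(x) sin(7*x/2) dx.
φ is odd and sin(7*x/2) is odd, so the integrand is even and b_7 = 1/pi ∫_0^{2*pi} φ(x) sin(7*x/2) dx.
Integrating by parts (boundary term plus one more integral), an antiderivative of (-4*x) sin(7*x/2) is 8*x*cos(7*x/2)/7 - 16*sin(7*x/2)/49; evaluating from 0 to 2*pi: ∫_{0}^{2*pi} (-4*x) sin(7*x/2) dx = (-16*pi/7) - (0) = -16*pi/7.
Hence b_7 = (1/pi)·(-16*pi/7) = -16/7.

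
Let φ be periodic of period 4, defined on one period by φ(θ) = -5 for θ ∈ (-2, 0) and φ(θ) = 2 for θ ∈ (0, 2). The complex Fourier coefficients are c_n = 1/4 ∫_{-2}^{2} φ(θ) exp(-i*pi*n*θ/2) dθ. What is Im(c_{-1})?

Since φ is real-valued, Im(c_{-1}) = -1/4 ∫_{-2}^{2} φ(θ) sin(-pi*θ/2) dθ = b_{1}/2.
Split the integral at the breakpoints.
Directly, an antiderivative of (-5) sin(-pi*θ/2) is -10*cos(pi*θ/2)/pi; evaluating from -2 to 0: ∫_{-2}^{0} (-5) sin(-pi*θ/2) dθ = (-10/pi) - (10/pi) = -20/pi.
Directly, an antiderivative of (2) sin(-pi*θ/2) is 4*cos(pi*θ/2)/pi; evaluating from 0 to 2: ∫_{0}^{2} (2) sin(-pi*θ/2) dθ = (-4/pi) - (4/pi) = -8/pi.
So ∫_{-2}^{2} φ(θ) sin(-pi*θ/2) dθ = -28/pi.
Hence Im(c_{-1}) = (-1/4)·(-28/pi) = 7/pi.

7/pi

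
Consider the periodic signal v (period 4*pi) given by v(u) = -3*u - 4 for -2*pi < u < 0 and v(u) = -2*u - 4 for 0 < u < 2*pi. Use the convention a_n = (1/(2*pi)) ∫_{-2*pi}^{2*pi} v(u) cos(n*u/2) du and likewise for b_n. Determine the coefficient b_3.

b_3 = (1/(2*pi)) ∫_{-2*pi}^{2*pi} v(u) sin(3*u/2) du.
Split the integral at the breakpoints.
Integrating by parts (boundary term plus one more integral), an antiderivative of (-3*u - 4) sin(3*u/2) is 2*u*cos(3*u/2) - 4*sin(3*u/2)/3 + 8*cos(3*u/2)/3; evaluating from -2*pi to 0: ∫_{-2*pi}^{0} (-3*u - 4) sin(3*u/2) du = (8/3) - (-8/3 + 4*pi) = 16/3 - 4*pi.
Integrating by parts (boundary term plus one more integral), an antiderivative of (-2*u - 4) sin(3*u/2) is 4*u*cos(3*u/2)/3 - 8*sin(3*u/2)/9 + 8*cos(3*u/2)/3; evaluating from 0 to 2*pi: ∫_{0}^{2*pi} (-2*u - 4) sin(3*u/2) du = (-8*pi/3 - 8/3) - (8/3) = -8*pi/3 - 16/3.
Summing the pieces and multiplying by (1/(2*pi)) gives b_3 = -10/3.

-10/3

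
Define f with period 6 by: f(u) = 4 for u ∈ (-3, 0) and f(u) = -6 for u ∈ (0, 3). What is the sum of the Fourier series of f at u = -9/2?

-6

u = -9/2 differs from u = 3/2 by -1 full period(s), and the series is 6-periodic.
f is continuous at u = 3/2 with value -6, so the series converges to -6 there.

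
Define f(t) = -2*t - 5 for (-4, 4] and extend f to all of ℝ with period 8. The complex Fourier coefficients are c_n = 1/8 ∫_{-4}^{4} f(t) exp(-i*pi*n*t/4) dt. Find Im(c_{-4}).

Since f is real-valued, Im(c_{-4}) = -1/8 ∫_{-4}^{4} f(t) sin(-pi*t) dt = b_{4}/2.
Integrating by parts (boundary term plus one more integral), an antiderivative of (-2*t - 5) sin(-pi*t) is -2*t*cos(pi*t)/pi + 2*sin(pi*t)/pi**2 - 5*cos(pi*t)/pi; evaluating from -4 to 4: ∫_{-4}^{4} (-2*t - 5) sin(-pi*t) dt = (-13/pi) - (3/pi) = -16/pi.
Hence Im(c_{-4}) = (-1/8)·(-16/pi) = 2/pi.

2/pi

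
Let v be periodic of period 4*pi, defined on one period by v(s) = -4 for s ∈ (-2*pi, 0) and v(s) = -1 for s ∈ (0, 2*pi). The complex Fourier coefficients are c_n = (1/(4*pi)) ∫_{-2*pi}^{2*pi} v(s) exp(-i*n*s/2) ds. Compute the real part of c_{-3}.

0

Since v is real-valued, Re(c_{-3}) = (1/(4*pi)) ∫_{-2*pi}^{2*pi} v(s) cos(-3*s/2) ds = a_{3}/2.
Split the integral at the breakpoints.
Directly, an antiderivative of (-4) cos(-3*s/2) is -8*sin(3*s/2)/3; evaluating from -2*pi to 0: ∫_{-2*pi}^{0} (-4) cos(-3*s/2) ds = (0) - (0) = 0.
Directly, an antiderivative of (-1) cos(-3*s/2) is -2*sin(3*s/2)/3; evaluating from 0 to 2*pi: ∫_{0}^{2*pi} (-1) cos(-3*s/2) ds = (0) - (0) = 0.
So ∫_{-2*pi}^{2*pi} v(s) cos(-3*s/2) ds = 0.
Hence Re(c_{-3}) = (1/(4*pi))·(0) = 0.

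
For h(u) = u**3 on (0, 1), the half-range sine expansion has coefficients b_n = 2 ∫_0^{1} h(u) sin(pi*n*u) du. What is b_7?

b_7 = 2 ∫_0^{1} (u**3) sin(7*pi*u) du.
Integrating by parts three times (tabular method), an antiderivative of (u**3) sin(7*pi*u) is -u**3*cos(7*pi*u)/(7*pi) + 3*u**2*sin(7*pi*u)/(49*pi**2) + 6*u*cos(7*pi*u)/(343*pi**3) - 6*sin(7*pi*u)/(2401*pi**4); evaluating from 0 to 1: ∫_{0}^{1} (u**3) sin(7*pi*u) du = ((-6 + 49*pi**2)/(343*pi**3)) - (0) = (-6 + 49*pi**2)/(343*pi**3).
Hence b_7 = 2·((-6 + 49*pi**2)/(343*pi**3)) = 2*(-6 + 49*pi**2)/(343*pi**3).

2*(-6 + 49*pi**2)/(343*pi**3)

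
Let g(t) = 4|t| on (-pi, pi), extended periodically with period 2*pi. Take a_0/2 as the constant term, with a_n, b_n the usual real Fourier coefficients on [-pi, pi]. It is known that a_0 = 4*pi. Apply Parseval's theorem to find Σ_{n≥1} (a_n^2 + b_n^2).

8*pi**2/3

Parseval: a_0^2/2 + Σ_{n≥1} (a_n^2+b_n^2) = 1/pi ∫_{-pi}^{pi} g(t)^2 dt = 32*pi**2/3.
Subtract a_0^2/2 = 8*pi**2: Σ (a_n^2+b_n^2) = 8*pi**2/3.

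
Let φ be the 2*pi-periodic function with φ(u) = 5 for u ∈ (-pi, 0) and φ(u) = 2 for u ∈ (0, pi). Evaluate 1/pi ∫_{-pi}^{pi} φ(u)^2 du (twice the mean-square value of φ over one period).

29

1/pi ∫_{-pi}^{pi} φ(u)^2 du = 1/pi · (29*pi) = 29.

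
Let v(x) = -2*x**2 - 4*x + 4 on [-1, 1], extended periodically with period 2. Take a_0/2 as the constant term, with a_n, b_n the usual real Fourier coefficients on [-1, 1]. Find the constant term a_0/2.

a_0 = ∫_{-1}^{1} v(x) dx = 20/3.
So the constant term a_0/2 = 10/3.

10/3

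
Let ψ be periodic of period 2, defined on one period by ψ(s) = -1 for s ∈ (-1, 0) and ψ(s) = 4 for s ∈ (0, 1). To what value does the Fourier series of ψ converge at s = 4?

s = 4 differs from s = 0 by 2 full period(s), and the series is 2-periodic.
At s = 0 the one-sided limits are ψ(0^-) = -1 and ψ(0^+) = 4.
By Dirichlet's theorem the series converges to their average, [(-1) + (4)]/2 = 3/2.

3/2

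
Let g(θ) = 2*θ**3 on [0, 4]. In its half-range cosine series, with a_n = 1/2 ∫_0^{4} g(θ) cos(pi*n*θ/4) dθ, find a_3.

256*(4 - 9*pi**2)/(27*pi**4)

a_3 = 1/2 ∫_0^{4} (2*θ**3) cos(3*pi*θ/4) dθ.
Integrating by parts three times (tabular method), an antiderivative of (2*θ**3) cos(3*pi*θ/4) is 8*θ**3*sin(3*pi*θ/4)/(3*pi) + 32*θ**2*cos(3*pi*θ/4)/(3*pi**2) - 256*θ*sin(3*pi*θ/4)/(9*pi**3) - 1024*cos(3*pi*θ/4)/(27*pi**4); evaluating from 0 to 4: ∫_{0}^{4} (2*θ**3) cos(3*pi*θ/4) dθ = (512*(2 - 9*pi**2)/(27*pi**4)) - (-1024/(27*pi**4)) = 512*(4 - 9*pi**2)/(27*pi**4).
Hence a_3 = (1/2)·(512*(4 - 9*pi**2)/(27*pi**4)) = 256*(4 - 9*pi**2)/(27*pi**4).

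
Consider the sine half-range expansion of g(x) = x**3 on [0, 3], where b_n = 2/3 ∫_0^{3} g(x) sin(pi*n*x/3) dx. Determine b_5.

b_5 = 2/3 ∫_0^{3} (x**3) sin(5*pi*x/3) dx.
Integrating by parts three times (tabular method), an antiderivative of (x**3) sin(5*pi*x/3) is -3*x**3*cos(5*pi*x/3)/(5*pi) + 27*x**2*sin(5*pi*x/3)/(25*pi**2) + 162*x*cos(5*pi*x/3)/(125*pi**3) - 486*sin(5*pi*x/3)/(625*pi**4); evaluating from 0 to 3: ∫_{0}^{3} (x**3) sin(5*pi*x/3) dx = (81*(-6 + 25*pi**2)/(125*pi**3)) - (0) = 81*(-6 + 25*pi**2)/(125*pi**3).
Hence b_5 = (2/3)·(81*(-6 + 25*pi**2)/(125*pi**3)) = 54*(-6 + 25*pi**2)/(125*pi**3).

54*(-6 + 25*pi**2)/(125*pi**3)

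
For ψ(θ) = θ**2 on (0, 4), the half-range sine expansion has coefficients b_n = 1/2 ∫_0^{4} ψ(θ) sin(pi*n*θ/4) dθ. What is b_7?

32*(-4 + 49*pi**2)/(343*pi**3)

b_7 = 1/2 ∫_0^{4} (θ**2) sin(7*pi*θ/4) dθ.
Integrating by parts twice (tabular method), an antiderivative of (θ**2) sin(7*pi*θ/4) is -4*θ**2*cos(7*pi*θ/4)/(7*pi) + 32*θ*sin(7*pi*θ/4)/(49*pi**2) + 128*cos(7*pi*θ/4)/(343*pi**3); evaluating from 0 to 4: ∫_{0}^{4} (θ**2) sin(7*pi*θ/4) dθ = (64*(-2 + 49*pi**2)/(343*pi**3)) - (128/(343*pi**3)) = 64*(-4 + 49*pi**2)/(343*pi**3).
Hence b_7 = (1/2)·(64*(-4 + 49*pi**2)/(343*pi**3)) = 32*(-4 + 49*pi**2)/(343*pi**3).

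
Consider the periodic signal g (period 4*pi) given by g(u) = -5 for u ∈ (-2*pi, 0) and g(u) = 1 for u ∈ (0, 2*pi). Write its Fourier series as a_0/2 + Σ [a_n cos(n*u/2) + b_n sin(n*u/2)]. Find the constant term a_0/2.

-2

a_0 = (1/(2*pi)) ∫_{-2*pi}^{2*pi} g(u) du = (1/(2*pi)) · (-8*pi) = -4.
So the constant term a_0/2 = -2.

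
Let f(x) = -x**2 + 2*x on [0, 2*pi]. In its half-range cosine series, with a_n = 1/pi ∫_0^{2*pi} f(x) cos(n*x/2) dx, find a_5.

16*(-1 + pi)/(25*pi)

a_5 = 1/pi ∫_0^{2*pi} (-x**2 + 2*x) cos(5*x/2) dx.
Integrating by parts twice (tabular method), an antiderivative of (-x**2 + 2*x) cos(5*x/2) is -2*x**2*sin(5*x/2)/5 + 4*x*sin(5*x/2)/5 - 8*x*cos(5*x/2)/25 + 16*sin(5*x/2)/125 + 8*cos(5*x/2)/25; evaluating from 0 to 2*pi: ∫_{0}^{2*pi} (-x**2 + 2*x) cos(5*x/2) dx = (-8/25 + 16*pi/25) - (8/25) = -16/25 + 16*pi/25.
Hence a_5 = (1/pi)·(-16/25 + 16*pi/25) = 16*(-1 + pi)/(25*pi).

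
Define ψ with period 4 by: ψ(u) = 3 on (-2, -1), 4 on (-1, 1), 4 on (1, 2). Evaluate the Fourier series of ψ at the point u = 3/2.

4

ψ is continuous at u = 3/2 with value 4, so the series converges to 4 there.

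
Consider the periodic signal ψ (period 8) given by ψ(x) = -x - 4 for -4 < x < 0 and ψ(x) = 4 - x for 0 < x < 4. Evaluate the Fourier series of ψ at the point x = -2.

-2

ψ is continuous at x = -2 with value -2, so the series converges to -2 there.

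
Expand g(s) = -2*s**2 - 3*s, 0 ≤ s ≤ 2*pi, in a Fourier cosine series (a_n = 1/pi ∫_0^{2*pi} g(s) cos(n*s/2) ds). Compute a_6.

a_6 = 1/pi ∫_0^{2*pi} (-2*s**2 - 3*s) cos(3*s) ds.
Integrating by parts twice (tabular method), an antiderivative of (-2*s**2 - 3*s) cos(3*s) is -2*s**2*sin(3*s)/3 - s*sin(3*s) - 4*s*cos(3*s)/9 + 4*sin(3*s)/27 - cos(3*s)/3; evaluating from 0 to 2*pi: ∫_{0}^{2*pi} (-2*s**2 - 3*s) cos(3*s) ds = (-8*pi/9 - 1/3) - (-1/3) = -8*pi/9.
Hence a_6 = (1/pi)·(-8*pi/9) = -8/9.

-8/9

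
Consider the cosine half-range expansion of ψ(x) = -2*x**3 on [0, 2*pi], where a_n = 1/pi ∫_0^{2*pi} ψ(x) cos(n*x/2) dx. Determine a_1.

a_1 = 1/pi ∫_0^{2*pi} (-2*x**3) cos(x/2) dx.
Integrating by parts three times (tabular method), an antiderivative of (-2*x**3) cos(x/2) is -4*x**3*sin(x/2) - 24*x**2*cos(x/2) + 96*x*sin(x/2) + 192*cos(x/2); evaluating from 0 to 2*pi: ∫_{0}^{2*pi} (-2*x**3) cos(x/2) dx = (-192 + 96*pi**2) - (192) = -384 + 96*pi**2.
Hence a_1 = (1/pi)·(-384 + 96*pi**2) = -384/pi + 96*pi.

-384/pi + 96*pi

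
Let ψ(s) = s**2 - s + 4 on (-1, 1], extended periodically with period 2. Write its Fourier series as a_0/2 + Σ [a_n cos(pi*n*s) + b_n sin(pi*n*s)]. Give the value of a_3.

a_3 = ∫_{-1}^{1} ψ(s) cos(3*pi*s) ds.
Integrating by parts twice (tabular method), an antiderivative of (s**2 - s + 4) cos(3*pi*s) is s**2*sin(3*pi*s)/(3*pi) - s*sin(3*pi*s)/(3*pi) + 2*s*cos(3*pi*s)/(9*pi**2) - 2*sin(3*pi*s)/(27*pi**3) + 4*sin(3*pi*s)/(3*pi) - cos(3*pi*s)/(9*pi**2); evaluating from -1 to 1: ∫_{-1}^{1} (s**2 - s + 4) cos(3*pi*s) ds = (-1/(9*pi**2)) - (1/(3*pi**2)) = -4/(9*pi**2).
Hence a_3 = -4/(9*pi**2).

-4/(9*pi**2)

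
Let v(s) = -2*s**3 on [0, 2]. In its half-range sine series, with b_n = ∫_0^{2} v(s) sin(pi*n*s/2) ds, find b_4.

b_4 = ∫_0^{2} (-2*s**3) sin(2*pi*s) ds.
Integrating by parts three times (tabular method), an antiderivative of (-2*s**3) sin(2*pi*s) is s**3*cos(2*pi*s)/pi - 3*s**2*sin(2*pi*s)/(2*pi**2) - 3*s*cos(2*pi*s)/(2*pi**3) + 3*sin(2*pi*s)/(4*pi**4); evaluating from 0 to 2: ∫_{0}^{2} (-2*s**3) sin(2*pi*s) ds = (-3/pi**3 + 8/pi) - (0) = -3/pi**3 + 8/pi.
Hence b_4 = -3/pi**3 + 8/pi.

-3/pi**3 + 8/pi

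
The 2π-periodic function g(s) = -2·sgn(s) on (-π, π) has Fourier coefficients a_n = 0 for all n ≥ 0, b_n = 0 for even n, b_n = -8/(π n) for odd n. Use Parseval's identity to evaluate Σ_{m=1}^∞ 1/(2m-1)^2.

Parseval: Σ b_n^2 = (1/π) ∫_{-π}^{π} g(s)^2 ds = 8.
Only odd n contribute, with b_n^2 = 64/(π^2 n^2), so Σ_{m≥1} 1/(2m-1)^2 = π^2·(8)/64 = pi**2/8.

pi**2/8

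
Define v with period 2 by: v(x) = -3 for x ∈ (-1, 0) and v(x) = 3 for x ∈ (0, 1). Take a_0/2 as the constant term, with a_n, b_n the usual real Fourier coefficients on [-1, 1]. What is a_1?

a_1 = ∫_{-1}^{1} v(x) cos(pi*x) dx.
v is odd and cos(pi*x) is even, so the integrand is odd over a symmetric interval and the integral vanishes.

0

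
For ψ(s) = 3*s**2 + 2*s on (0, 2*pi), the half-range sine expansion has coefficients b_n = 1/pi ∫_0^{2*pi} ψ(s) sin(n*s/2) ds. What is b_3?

-32/(9*pi) + 8/3 + 8*pi

b_3 = 1/pi ∫_0^{2*pi} (3*s**2 + 2*s) sin(3*s/2) ds.
Integrating by parts twice (tabular method), an antiderivative of (3*s**2 + 2*s) sin(3*s/2) is -2*s**2*cos(3*s/2) + 8*s*sin(3*s/2)/3 - 4*s*cos(3*s/2)/3 + 8*sin(3*s/2)/9 + 16*cos(3*s/2)/9; evaluating from 0 to 2*pi: ∫_{0}^{2*pi} (3*s**2 + 2*s) sin(3*s/2) ds = (-16/9 + 8*pi/3 + 8*pi**2) - (16/9) = -32/9 + 8*pi/3 + 8*pi**2.
Hence b_3 = (1/pi)·(-32/9 + 8*pi/3 + 8*pi**2) = -32/(9*pi) + 8/3 + 8*pi.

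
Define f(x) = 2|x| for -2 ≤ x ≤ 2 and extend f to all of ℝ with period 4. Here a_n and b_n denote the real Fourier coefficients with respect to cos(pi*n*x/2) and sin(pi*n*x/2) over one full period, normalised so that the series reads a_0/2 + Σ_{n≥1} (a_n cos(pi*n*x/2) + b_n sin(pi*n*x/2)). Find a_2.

0

a_2 = 1/2 ∫_{-2}^{2} f(x) cos(pi*x) dx.
f is even and cos(pi*x) is even, so the integrand is even and a_2 = ∫_0^{2} f(x) cos(pi*x) dx.
Integrating by parts (boundary term plus one more integral), an antiderivative of (2*x) cos(pi*x) is 2*x*sin(pi*x)/pi + 2*cos(pi*x)/pi**2; evaluating from 0 to 2: ∫_{0}^{2} (2*x) cos(pi*x) dx = (2/pi**2) - (2/pi**2) = 0.
Hence a_2 = 0.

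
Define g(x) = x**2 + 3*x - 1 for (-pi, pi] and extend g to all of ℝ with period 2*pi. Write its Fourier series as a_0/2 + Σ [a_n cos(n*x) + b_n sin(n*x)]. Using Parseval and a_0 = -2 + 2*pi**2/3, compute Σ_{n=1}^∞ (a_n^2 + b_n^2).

pi**2*(8*pi**2/45 + 6)

Parseval: a_0^2/2 + Σ_{n≥1} (a_n^2+b_n^2) = 1/pi ∫_{-pi}^{pi} g(x)^2 dx = 2 + 2*pi**4/5 + 14*pi**2/3.
Subtract a_0^2/2 = 2*(3 - pi**2)**2/9: Σ (a_n^2+b_n^2) = pi**2*(8*pi**2/45 + 6).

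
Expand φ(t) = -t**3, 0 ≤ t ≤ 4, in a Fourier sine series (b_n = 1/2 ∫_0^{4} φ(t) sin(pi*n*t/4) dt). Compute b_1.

b_1 = 1/2 ∫_0^{4} (-t**3) sin(pi*t/4) dt.
Integrating by parts three times (tabular method), an antiderivative of (-t**3) sin(pi*t/4) is 4*t**3*cos(pi*t/4)/pi - 48*t**2*sin(pi*t/4)/pi**2 - 384*t*cos(pi*t/4)/pi**3 + 1536*sin(pi*t/4)/pi**4; evaluating from 0 to 4: ∫_{0}^{4} (-t**3) sin(pi*t/4) dt = (-256/pi + 1536/pi**3) - (0) = -256/pi + 1536/pi**3.
Hence b_1 = (1/2)·(-256/pi + 1536/pi**3) = -128/pi + 768/pi**3.

-128/pi + 768/pi**3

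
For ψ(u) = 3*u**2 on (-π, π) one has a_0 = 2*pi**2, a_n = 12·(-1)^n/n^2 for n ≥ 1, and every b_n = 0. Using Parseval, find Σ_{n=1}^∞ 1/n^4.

pi**4/90

Parseval: a_0^2/2 + Σ a_n^2 = (1/π) ∫_{-π}^{π} ψ(u)^2 du = 18*pi**4/5.
Subtract a_0^2/2 = 2*pi**4: Σ a_n^2 = 8*pi**4/5.
Since a_n^2 = 144/n^4, Σ 1/n^4 = pi**4/90.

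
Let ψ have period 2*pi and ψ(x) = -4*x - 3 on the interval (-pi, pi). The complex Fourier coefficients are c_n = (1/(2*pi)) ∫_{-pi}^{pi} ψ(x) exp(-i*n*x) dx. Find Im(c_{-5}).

Since ψ is real-valued, Im(c_{-5}) = -(1/(2*pi)) ∫_{-pi}^{pi} ψ(x) sin(-5*x) dx = b_{5}/2.
Integrating by parts (boundary term plus one more integral), an antiderivative of (-4*x - 3) sin(-5*x) is -4*x*cos(5*x)/5 + 4*sin(5*x)/25 - 3*cos(5*x)/5; evaluating from -pi to pi: ∫_{-pi}^{pi} (-4*x - 3) sin(-5*x) dx = (3/5 + 4*pi/5) - (3/5 - 4*pi/5) = 8*pi/5.
Hence Im(c_{-5}) = (-1/(2*pi))·(8*pi/5) = -4/5.

-4/5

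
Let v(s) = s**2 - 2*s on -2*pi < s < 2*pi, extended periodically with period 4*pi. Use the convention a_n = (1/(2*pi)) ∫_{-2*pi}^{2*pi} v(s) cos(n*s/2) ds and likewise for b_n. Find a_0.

a_0 = (1/(2*pi)) ∫_{-2*pi}^{2*pi} v(s) ds = (1/(2*pi)) · (16*pi**3/3) = 8*pi**2/3.

8*pi**2/3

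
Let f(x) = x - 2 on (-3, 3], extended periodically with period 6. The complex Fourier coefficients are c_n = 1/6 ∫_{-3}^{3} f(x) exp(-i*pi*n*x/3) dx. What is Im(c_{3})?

-1/pi

Since f is real-valued, Im(c_{3}) = -1/6 ∫_{-3}^{3} f(x) sin(pi*x) dx = -b_{3}/2.
Integrating by parts (boundary term plus one more integral), an antiderivative of (x - 2) sin(pi*x) is -x*cos(pi*x)/pi + sin(pi*x)/pi**2 + 2*cos(pi*x)/pi; evaluating from -3 to 3: ∫_{-3}^{3} (x - 2) sin(pi*x) dx = (1/pi) - (-5/pi) = 6/pi.
Hence Im(c_{3}) = (-1/6)·(6/pi) = -1/pi.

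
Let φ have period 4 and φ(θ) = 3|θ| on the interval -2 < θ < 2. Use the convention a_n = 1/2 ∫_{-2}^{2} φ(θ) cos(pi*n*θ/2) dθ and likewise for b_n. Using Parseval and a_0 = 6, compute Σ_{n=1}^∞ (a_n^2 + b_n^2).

6

Parseval: a_0^2/2 + Σ_{n≥1} (a_n^2+b_n^2) = 1/2 ∫_{-2}^{2} φ(θ)^2 dθ = 24.
Subtract a_0^2/2 = 18: Σ (a_n^2+b_n^2) = 6.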